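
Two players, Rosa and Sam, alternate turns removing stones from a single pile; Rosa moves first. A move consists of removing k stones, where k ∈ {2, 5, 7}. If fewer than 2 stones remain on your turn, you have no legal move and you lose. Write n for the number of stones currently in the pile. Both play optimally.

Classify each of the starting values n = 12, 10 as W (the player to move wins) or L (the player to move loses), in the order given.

Use the standard recursion: the mover loses at a terminal position; elsewhere, the mover wins exactly when some move hands the opponent an L position.
n=0: no move → L
n=1: no move → L
n=2: W (go to 0, an L position)
n=3: W (go to 1, an L position)
n=4: L (sole option 2(W) is W)
n=5: W (go to 0, an L position)
n=6: W (go to 4, an L position)
n=7: W (go to 0, an L position)
n=8: W (go to 1, an L position)
n=9: W (go to 4, an L position)
n=10: L (options 8(W), 5(W), 3(W) are all W)
n=11: W (go to 4, an L position)
n=12: W (go to 10, an L position)

12: W, 10: L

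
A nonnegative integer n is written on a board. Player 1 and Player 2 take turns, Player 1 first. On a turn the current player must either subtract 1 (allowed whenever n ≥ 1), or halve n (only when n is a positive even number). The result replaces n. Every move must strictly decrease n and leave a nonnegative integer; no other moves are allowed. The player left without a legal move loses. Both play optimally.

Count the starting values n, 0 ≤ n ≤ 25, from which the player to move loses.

13

Build the W/L table. Terminal = L. A non-terminal position is W if it has a move to some L; otherwise it is L.
n=0: no move → L
n=1: →0(L), so W
n=2: →1(W) only, which is W, so L
n=3: →2(L), so W
n=4: →2(L), so W
n=5: →4(W) only, which is W, so L
n=6: →5(L), so W
n=7: →6(W) only, which is W, so L
n=8: →7(L), so W
n=9: →8(W) only, which is W, so L
n=10: →5(L), so W
n=11: →10(W) only, which is W, so L
n=12: →11(L), so W
n=13: →12(W) only, which is W, so L
n=14: →7(L), so W
n=15: →14(W) only, which is W, so L
n=16: →15(L), so W
n=17: →16(W) only, which is W, so L
n=18: →9(L), so W
n=19: →18(W) only, which is W, so L
n=20: →19(L), so W
n=21: →20(W) only, which is W, so L
n=22: →11(L), so W
n=23: →22(W) only, which is W, so L
n=24: →23(L), so W
n=25: →24(W) only, which is W, so L
L entries with 0 ≤ n ≤ 25: n = 0, 2, 5, 7, 9, 11, 13, 15, 17, 19, 21, 23, 25; that makes 13.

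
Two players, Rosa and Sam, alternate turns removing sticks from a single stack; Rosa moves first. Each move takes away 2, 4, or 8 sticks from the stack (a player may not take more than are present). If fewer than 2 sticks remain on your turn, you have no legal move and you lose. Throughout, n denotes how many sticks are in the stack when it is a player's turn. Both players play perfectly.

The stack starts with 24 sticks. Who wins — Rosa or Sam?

Classify positions by backward induction: terminal positions (no move available) are L. From any other position, the mover wins iff some move reaches an L.
n=0: no move → L
n=1: no move → L
n=2: reaches L-position 0 → W
n=3: reaches L-position 1 → W
n=4: reaches L-position 0 → W
n=5: reaches L-position 1 → W
n=6: only reaches 4(W), 2(W), all W → L
n=7: only reaches 5(W), 3(W), all W → L
n=8: reaches L-position 6 → W
n=9: reaches L-position 7 → W
n=10: reaches L-position 6 → W
n=11: reaches L-position 7 → W
n=12: only reaches 10(W), 8(W), 4(W), all W → L
n=13: only reaches 11(W), 9(W), 5(W), all W → L
n=14: reaches L-position 12 → W
n=15: reaches L-position 13 → W
n=16: reaches L-position 12 → W
n=17: reaches L-position 13 → W
n=18: only reaches 16(W), 14(W), 10(W), all W → L
n=19: only reaches 17(W), 15(W), 11(W), all W → L
n=20: reaches L-position 18 → W
n=21: reaches L-position 19 → W
n=22: reaches L-position 18 → W
n=23: reaches L-position 19 → W
n=24: only reaches 22(W), 20(W), 16(W), all W → L
The starting position 24 is L: whatever Rosa does, the opponent receives a W position.

Sam wins.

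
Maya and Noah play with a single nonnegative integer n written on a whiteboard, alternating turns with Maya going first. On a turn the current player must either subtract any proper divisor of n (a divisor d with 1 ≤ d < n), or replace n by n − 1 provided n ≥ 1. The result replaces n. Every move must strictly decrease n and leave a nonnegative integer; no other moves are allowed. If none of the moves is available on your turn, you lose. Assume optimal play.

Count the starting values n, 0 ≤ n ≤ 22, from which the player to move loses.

Compute win/loss labels from the base case upward. A position with no move is L. Any other position is W if it can reach an L in one move, else L.
n=0: no move → L
n=1: W (go to 0, an L position)
n=2: L (sole option 1(W) is W)
n=3: W (go to 2, an L position)
n=4: W (go to 2, an L position)
n=5: L (sole option 4(W) is W)
n=6: W (go to 5, an L position)
n=7: L (sole option 6(W) is W)
n=8: W (go to 7, an L position)
n=9: L (options 6(W), 8(W) are all W)
n=10: W (go to 5, an L position)
n=11: L (sole option 10(W) is W)
n=12: W (go to 9, an L position)
n=13: L (sole option 12(W) is W)
n=14: W (go to 7, an L position)
n=15: L (options 10(W), 12(W), 14(W) are all W)
n=16: W (go to 15, an L position)
n=17: L (sole option 16(W) is W)
n=18: W (go to 9, an L position)
n=19: L (sole option 18(W) is W)
n=20: W (go to 15, an L position)
n=21: L (options 14(W), 18(W), 20(W) are all W)
n=22: W (go to 11, an L position)
L entries with 0 ≤ n ≤ 22: n = 0, 2, 5, 7, 9, 11, 13, 15, 17, 19, 21; that makes 11.

11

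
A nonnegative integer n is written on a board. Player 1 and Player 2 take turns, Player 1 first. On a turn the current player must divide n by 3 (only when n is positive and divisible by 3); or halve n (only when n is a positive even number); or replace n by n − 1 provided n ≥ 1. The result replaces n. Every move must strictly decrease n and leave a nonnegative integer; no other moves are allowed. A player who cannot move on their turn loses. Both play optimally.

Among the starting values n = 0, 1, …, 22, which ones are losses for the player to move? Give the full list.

0, 2, 5, 7, 9, 11, 13, 16, 19

Compute win/loss labels from the base case upward. A position with no move is L. Any other position is W if it can reach an L in one move, else L.
n=0: no move → L
n=1: reaches L-position 0 → W
n=2: only reaches 1(W), which is W → L
n=3: reaches L-position 2 → W
n=4: reaches L-position 2 → W
n=5: only reaches 4(W), which is W → L
n=6: reaches L-position 2 → W
n=7: only reaches 6(W), which is W → L
n=8: reaches L-position 7 → W
n=9: only reaches 3(W), 8(W), all W → L
n=10: reaches L-position 5 → W
n=11: only reaches 10(W), which is W → L
n=12: reaches L-position 11 → W
n=13: only reaches 12(W), which is W → L
n=14: reaches L-position 7 → W
n=15: reaches L-position 5 → W
n=16: only reaches 8(W), 15(W), all W → L
n=17: reaches L-position 16 → W
n=18: reaches L-position 9 → W
n=19: only reaches 18(W), which is W → L
n=20: reaches L-position 19 → W
n=21: reaches L-position 7 → W
n=22: reaches L-position 11 → W
Reading off the rows marked L gives the requested list; there are 9 such values of n.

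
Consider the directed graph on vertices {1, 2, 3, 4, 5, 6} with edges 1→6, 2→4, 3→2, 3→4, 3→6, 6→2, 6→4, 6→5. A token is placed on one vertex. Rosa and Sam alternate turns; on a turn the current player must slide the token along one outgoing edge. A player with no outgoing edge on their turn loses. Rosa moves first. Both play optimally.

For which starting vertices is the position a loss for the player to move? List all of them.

1, 4, 5

Classify positions by backward induction: terminal positions (no move available) are L. From any other position, the mover wins iff some move reaches an L.
Every edge goes from a vertex to one that appears earlier in the order 5, 4, 2, 6, 3, 1, so processing vertices in that order labels each vertex after all of its successors.
5: no outgoing edge → L
4: no outgoing edge → L
2: can move to 4, which is L ⇒ W
6: can move to 4, which is L ⇒ W
3: can move to 4, which is L ⇒ W
1: the only move is to 6(W), a W ⇒ L
The losing starting vertices are exactly the entries labelled L in this table (3 of them).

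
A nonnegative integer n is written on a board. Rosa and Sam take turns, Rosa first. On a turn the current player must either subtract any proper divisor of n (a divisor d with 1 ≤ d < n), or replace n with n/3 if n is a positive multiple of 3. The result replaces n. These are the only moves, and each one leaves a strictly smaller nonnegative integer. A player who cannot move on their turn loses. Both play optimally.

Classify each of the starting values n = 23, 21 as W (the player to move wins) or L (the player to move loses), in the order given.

Use the standard recursion: the mover loses at a terminal position; elsewhere, the mover wins exactly when some move hands the opponent an L position.
n=0: no move → L
n=1: no move → L
n=2: W (go to 1, an L position)
n=3: W (go to 1, an L position)
n=4: L (options 2(W), 3(W) are all W)
n=5: W (go to 4, an L position)
n=6: W (go to 4, an L position)
n=7: L (sole option 6(W) is W)
n=8: W (go to 4, an L position)
n=9: L (options 3(W), 6(W), 8(W) are all W)
n=10: W (go to 9, an L position)
n=11: L (sole option 10(W) is W)
n=12: W (go to 4, an L position)
n=13: L (sole option 12(W) is W)
n=14: W (go to 7, an L position)
n=15: L (options 5(W), 10(W), 12(W), 14(W) are all W)
n=16: W (go to 15, an L position)
n=17: L (sole option 16(W) is W)
n=18: W (go to 9, an L position)
n=19: L (sole option 18(W) is W)
n=20: W (go to 15, an L position)
n=21: W (go to 7, an L position)
n=22: W (go to 11, an L position)
n=23: L (sole option 22(W) is W)

23: L, 21: W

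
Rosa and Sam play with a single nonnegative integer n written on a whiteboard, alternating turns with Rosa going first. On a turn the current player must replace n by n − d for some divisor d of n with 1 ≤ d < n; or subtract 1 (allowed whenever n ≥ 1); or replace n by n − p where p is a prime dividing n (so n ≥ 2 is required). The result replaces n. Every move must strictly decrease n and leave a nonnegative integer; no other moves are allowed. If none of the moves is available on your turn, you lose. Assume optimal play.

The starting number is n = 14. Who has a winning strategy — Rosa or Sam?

Sam wins.

Work bottom-up. With no move the player to move loses. Otherwise the position is W if at least one move leads to an L position for the opponent, and L if every move leads to a W.
n=0: no move → L
n=1: W (go to 0, an L position)
n=2: W (go to 0, an L position)
n=3: W (go to 0, an L position)
n=4: L (options 2(W), 3(W) are all W)
n=5: W (go to 0, an L position)
n=6: W (go to 4, an L position)
n=7: W (go to 0, an L position)
n=8: W (go to 4, an L position)
n=9: L (options 6(W), 8(W) are all W)
n=10: W (go to 9, an L position)
n=11: W (go to 0, an L position)
n=12: W (go to 9, an L position)
n=13: W (go to 0, an L position)
n=14: L (options 7(W), 12(W), 13(W) are all W)
The starting position 14 is L: whatever Rosa does, the opponent receives a W position.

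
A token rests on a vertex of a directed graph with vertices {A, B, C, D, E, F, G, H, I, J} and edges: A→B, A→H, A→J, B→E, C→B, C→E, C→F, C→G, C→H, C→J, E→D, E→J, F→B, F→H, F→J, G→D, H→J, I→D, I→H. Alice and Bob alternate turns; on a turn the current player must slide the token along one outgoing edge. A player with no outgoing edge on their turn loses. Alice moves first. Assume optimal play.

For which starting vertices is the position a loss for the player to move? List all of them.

B, D, J

Classify positions by backward induction: terminal positions (no move available) are L. From any other position, the mover wins iff some move reaches an L.
Every edge goes from a vertex to one that appears earlier in the order J, D, E, B, H, G, F, A, C, I, so processing vertices in that order labels each vertex after all of its successors.
J: no outgoing edge → L
D: no outgoing edge → L
E: →D(L), so W
B: →E(W) only, which is W, so L
H: →J(L), so W
G: →D(L), so W
F: →B(L), so W
A: →B(L), so W
C: →B(L), so W
I: →D(L), so W
The losing starting vertices are exactly the entries labelled L in this table (3 of them).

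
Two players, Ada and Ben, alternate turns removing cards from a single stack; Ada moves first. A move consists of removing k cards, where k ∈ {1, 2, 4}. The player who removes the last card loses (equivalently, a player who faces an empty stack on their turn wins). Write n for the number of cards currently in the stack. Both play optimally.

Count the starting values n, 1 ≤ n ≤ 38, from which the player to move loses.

13

Work bottom-up. With no move the player to move wins. Otherwise the position is W if at least one move leads to an L position for the opponent, and L if every move leads to a W.
n=0: no move; the opponent has just taken the last card and therefore loses → W
n=1: L (sole option 0(W) is W)
n=2: W (go to 1, an L position)
n=3: W (go to 1, an L position)
n=4: L (options 3(W), 2(W), 0(W) are all W)
n=5: W (go to 4, an L position)
n=6: W (go to 4, an L position)
n=7: L (options 6(W), 5(W), 3(W) are all W)
n=8: W (go to 7, an L position)
n=9: W (go to 7, an L position)
n=10: L (options 9(W), 8(W), 6(W) are all W)
n=11: W (go to 10, an L position)
n=12: W (go to 10, an L position)
n=13: L (options 12(W), 11(W), 9(W) are all W)
n=14: W (go to 13, an L position)
n=15: W (go to 13, an L position)
n=16: L (options 15(W), 14(W), 12(W) are all W)
n=17: W (go to 16, an L position)
n=18: W (go to 16, an L position)
n=19: L (options 18(W), 17(W), 15(W) are all W)
n=20: W (go to 19, an L position)
n=21: W (go to 19, an L position)
n=22: L (options 21(W), 20(W), 18(W) are all W)
n=23: W (go to 22, an L position)
n=24: W (go to 22, an L position)
n=25: L (options 24(W), 23(W), 21(W) are all W)
n=26: W (go to 25, an L position)
n=27: W (go to 25, an L position)
n=28: L (options 27(W), 26(W), 24(W) are all W)
n=29: W (go to 28, an L position)
n=30: W (go to 28, an L position)
n=31: L (options 30(W), 29(W), 27(W) are all W)
n=32: W (go to 31, an L position)
n=33: W (go to 31, an L position)
n=34: L (options 33(W), 32(W), 30(W) are all W)
n=35: W (go to 34, an L position)
n=36: W (go to 34, an L position)
n=37: L (options 36(W), 35(W), 33(W) are all W)
n=38: W (go to 37, an L position)
L entries with 1 ≤ n ≤ 38 (the range starts at n=1): n = 1, 4, 7, 10, 13, 16, 19, 22, 25, 28, 31, 34, 37; that makes 13.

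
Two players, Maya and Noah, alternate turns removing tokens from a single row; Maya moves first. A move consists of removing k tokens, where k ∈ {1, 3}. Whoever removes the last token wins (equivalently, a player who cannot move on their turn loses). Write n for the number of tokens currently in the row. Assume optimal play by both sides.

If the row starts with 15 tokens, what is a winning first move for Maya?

Remove 1, leaving 14.

Positions with no move are L. A position that does have a move is losing for the player to move precisely when every available move leads to a winning position for the opponent. Fill in the labels:
n=0: no move → L
n=1: can move to 0, which is L ⇒ W
n=2: the only move is to 1(W), a W ⇒ L
n=3: can move to 2, which is L ⇒ W
n=4: moves to 3(W), 1(W); every one is W ⇒ L
n=5: can move to 4, which is L ⇒ W
n=6: moves to 5(W), 3(W); every one is W ⇒ L
n=7: can move to 6, which is L ⇒ W
n=8: moves to 7(W), 5(W); every one is W ⇒ L
n=9: can move to 8, which is L ⇒ W
n=10: moves to 9(W), 7(W); every one is W ⇒ L
n=11: can move to 10, which is L ⇒ W
n=12: moves to 11(W), 9(W); every one is W ⇒ L
n=13: can move to 12, which is L ⇒ W
n=14: moves to 13(W), 11(W); every one is W ⇒ L
n=15: can move to 14, which is L ⇒ W
From 15, the L positions reachable in one move are: 14, 12. Any move reaching one of these is winning.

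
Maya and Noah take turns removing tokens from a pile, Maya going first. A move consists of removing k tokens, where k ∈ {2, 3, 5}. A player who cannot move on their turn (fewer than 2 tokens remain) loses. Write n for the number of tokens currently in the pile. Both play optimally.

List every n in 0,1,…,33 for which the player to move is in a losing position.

0, 1, 7, 8, 14, 15, 21, 22, 28, 29

Use the standard recursion: the mover loses at a terminal position; elsewhere, the mover wins exactly when some move hands the opponent an L position.
n=0: no move → L
n=1: no move → L
n=2: can move to 0, which is L ⇒ W
n=3: can move to 1, which is L ⇒ W
n=4: can move to 1, which is L ⇒ W
n=5: can move to 0, which is L ⇒ W
n=6: can move to 1, which is L ⇒ W
n=7: moves to 5(W), 4(W), 2(W); every one is W ⇒ L
n=8: moves to 6(W), 5(W), 3(W); every one is W ⇒ L
n=9: can move to 7, which is L ⇒ W
n=10: can move to 8, which is L ⇒ W
n=11: can move to 8, which is L ⇒ W
n=12: can move to 7, which is L ⇒ W
n=13: can move to 8, which is L ⇒ W
n=14: moves to 12(W), 11(W), 9(W); every one is W ⇒ L
n=15: moves to 13(W), 12(W), 10(W); every one is W ⇒ L
n=16: can move to 14, which is L ⇒ W
n=17: can move to 15, which is L ⇒ W
n=18: can move to 15, which is L ⇒ W
n=19: can move to 14, which is L ⇒ W
n=20: can move to 15, which is L ⇒ W
n=21: moves to 19(W), 18(W), 16(W); every one is W ⇒ L
n=22: moves to 20(W), 19(W), 17(W); every one is W ⇒ L
n=23: can move to 21, which is L ⇒ W
n=24: can move to 22, which is L ⇒ W
n=25: can move to 22, which is L ⇒ W
n=26: can move to 21, which is L ⇒ W
n=27: can move to 22, which is L ⇒ W
n=28: moves to 26(W), 25(W), 23(W); every one is W ⇒ L
n=29: moves to 27(W), 26(W), 24(W); every one is W ⇒ L
n=30: can move to 28, which is L ⇒ W
n=31: can move to 29, which is L ⇒ W
n=32: can move to 29, which is L ⇒ W
n=33: can move to 28, which is L ⇒ W
Reading off the rows marked L gives the requested list; there are 10 such values of n.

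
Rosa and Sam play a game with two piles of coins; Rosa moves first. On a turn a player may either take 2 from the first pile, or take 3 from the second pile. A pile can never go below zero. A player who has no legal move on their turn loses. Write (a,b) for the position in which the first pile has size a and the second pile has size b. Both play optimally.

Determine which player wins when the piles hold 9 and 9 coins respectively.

Rosa wins.

Positions with no move are L. A position that does have a move is losing for the player to move precisely when every available move leads to a winning position for the opponent. Fill in the labels:
No move ever increases a pile, so every position that can arise here has a ≤ 9 and b ≤ 9; it is enough to label the cells with 0 ≤ a ≤ 9 and 0 ≤ b ≤ 9.
Every move lowers a or b (never raises either), so fill the grid row by row in increasing a, and left to right within a row: each cell's successors are then already labelled.
      b=0  b=1  b=2  b=3  b=4  b=5  b=6  b=7  b=8  b=9
a=0:    L    L    L    W    W    W    L    L    L    W
a=1:    L    L    L    W    W    W    L    L    L    W
a=2:    W    W    W    L    L    L    W    W    W    L
a=3:    W    W    W    L    L    L    W    W    W    L
a=4:    L    L    L    W    W    W    L    L    L    W
a=5:    L    L    L    W    W    W    L    L    L    W
a=6:    W    W    W    L    L    L    W    W    W    L
a=7:    W    W    W    L    L    L    W    W    W    L
a=8:    L    L    L    W    W    W    L    L    L    W
a=9:    L    L    L    W    W    W    L    L    L    W
Cells with no legal move (terminal, hence L): (0,0), (0,1), (0,2), (1,0), (1,1), (1,2).
The remaining L cells, each justified by listing all of its moves:
(0,6): L (sole option (0,3)(W) is W)
(0,7): L (sole option (0,4)(W) is W)
(0,8): L (sole option (0,5)(W) is W)
(1,6): L (sole option (1,3)(W) is W)
(1,7): L (sole option (1,4)(W) is W)
(1,8): L (sole option (1,5)(W) is W)
(2,3): L (options (0,3)(W), (2,0)(W) are all W)
(2,4): L (options (0,4)(W), (2,1)(W) are all W)
(2,5): L (options (0,5)(W), (2,2)(W) are all W)
(2,9): L (options (0,9)(W), (2,6)(W) are all W)
(3,3): L (options (1,3)(W), (3,0)(W) are all W)
(3,4): L (options (1,4)(W), (3,1)(W) are all W)
(3,5): L (options (1,5)(W), (3,2)(W) are all W)
(3,9): L (options (1,9)(W), (3,6)(W) are all W)
(4,0): L (sole option (2,0)(W) is W)
(4,1): L (sole option (2,1)(W) is W)
(4,2): L (sole option (2,2)(W) is W)
(4,6): L (options (2,6)(W), (4,3)(W) are all W)
(4,7): L (options (2,7)(W), (4,4)(W) are all W)
(4,8): L (options (2,8)(W), (4,5)(W) are all W)
(5,0): L (sole option (3,0)(W) is W)
(5,1): L (sole option (3,1)(W) is W)
(5,2): L (sole option (3,2)(W) is W)
(5,6): L (options (3,6)(W), (5,3)(W) are all W)
(5,7): L (options (3,7)(W), (5,4)(W) are all W)
(5,8): L (options (3,8)(W), (5,5)(W) are all W)
(6,3): L (options (4,3)(W), (6,0)(W) are all W)
(6,4): L (options (4,4)(W), (6,1)(W) are all W)
(6,5): L (options (4,5)(W), (6,2)(W) are all W)
(6,9): L (options (4,9)(W), (6,6)(W) are all W)
(7,3): L (options (5,3)(W), (7,0)(W) are all W)
(7,4): L (options (5,4)(W), (7,1)(W) are all W)
(7,5): L (options (5,5)(W), (7,2)(W) are all W)
(7,9): L (options (5,9)(W), (7,6)(W) are all W)
(8,0): L (sole option (6,0)(W) is W)
(8,1): L (sole option (6,1)(W) is W)
(8,2): L (sole option (6,2)(W) is W)
(8,6): L (options (6,6)(W), (8,3)(W) are all W)
(8,7): L (options (6,7)(W), (8,4)(W) are all W)
(8,8): L (options (6,8)(W), (8,5)(W) are all W)
(9,0): L (sole option (7,0)(W) is W)
(9,1): L (sole option (7,1)(W) is W)
(9,2): L (sole option (7,2)(W) is W)
(9,6): L (options (7,6)(W), (9,3)(W) are all W)
(9,7): L (options (7,7)(W), (9,4)(W) are all W)
(9,8): L (options (7,8)(W), (9,5)(W) are all W)
Every other cell has at least one move into one of the L cells above, so it is W.
From (9,9) Rosa can move to (7,9), reaching an L position.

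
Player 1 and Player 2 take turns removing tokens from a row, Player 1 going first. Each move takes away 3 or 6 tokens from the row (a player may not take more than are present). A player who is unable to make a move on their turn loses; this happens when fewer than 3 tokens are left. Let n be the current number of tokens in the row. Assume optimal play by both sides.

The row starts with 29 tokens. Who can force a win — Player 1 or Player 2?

Work bottom-up. With no move the player to move loses. Otherwise the position is W if at least one move leads to an L position for the opponent, and L if every move leads to a W.
n=0: no move → L
n=1: no move → L
n=2: no move → L
n=3: W (go to 0, an L position)
n=4: W (go to 1, an L position)
n=5: W (go to 2, an L position)
n=6: W (go to 0, an L position)
n=7: W (go to 1, an L position)
n=8: W (go to 2, an L position)
n=9: L (options 6(W), 3(W) are all W)
n=10: L (options 7(W), 4(W) are all W)
n=11: L (options 8(W), 5(W) are all W)
n=12: W (go to 9, an L position)
n=13: W (go to 10, an L position)
n=14: W (go to 11, an L position)
n=15: W (go to 9, an L position)
n=16: W (go to 10, an L position)
n=17: W (go to 11, an L position)
n=18: L (options 15(W), 12(W) are all W)
n=19: L (options 16(W), 13(W) are all W)
n=20: L (options 17(W), 14(W) are all W)
n=21: W (go to 18, an L position)
n=22: W (go to 19, an L position)
n=23: W (go to 20, an L position)
n=24: W (go to 18, an L position)
n=25: W (go to 19, an L position)
n=26: W (go to 20, an L position)
n=27: L (options 24(W), 21(W) are all W)
n=28: L (options 25(W), 22(W) are all W)
n=29: L (options 26(W), 23(W) are all W)
The starting position 29 is L: whatever Player 1 does, the opponent receives a W position.

Player 2 wins.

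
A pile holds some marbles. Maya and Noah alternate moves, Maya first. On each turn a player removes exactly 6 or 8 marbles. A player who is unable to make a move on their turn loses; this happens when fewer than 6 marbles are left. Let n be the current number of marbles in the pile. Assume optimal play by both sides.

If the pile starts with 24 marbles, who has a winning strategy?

Work bottom-up. With no move the player to move loses. Otherwise the position is W if at least one move leads to an L position for the opponent, and L if every move leads to a W.
n=0: no move → L
n=1: no move → L
n=2: no move → L
n=3: no move → L
n=4: no move → L
n=5: no move → L
n=6: →0(L), so W
n=7: →1(L), so W
n=8: →2(L), so W
n=9: →3(L), so W
n=10: →4(L), so W
n=11: →5(L), so W
n=12: →4(L), so W
n=13: →5(L), so W
n=14: →8(W), 6(W) — all W, so L
n=15: →9(W), 7(W) — all W, so L
n=16: →10(W), 8(W) — all W, so L
n=17: →11(W), 9(W) — all W, so L
n=18: →12(W), 10(W) — all W, so L
n=19: →13(W), 11(W) — all W, so L
n=20: →14(L), so W
n=21: →15(L), so W
n=22: →16(L), so W
n=23: →17(L), so W
n=24: →18(L), so W
From 24 Maya can remove 6, leaving 18, reaching an L position.

Maya wins.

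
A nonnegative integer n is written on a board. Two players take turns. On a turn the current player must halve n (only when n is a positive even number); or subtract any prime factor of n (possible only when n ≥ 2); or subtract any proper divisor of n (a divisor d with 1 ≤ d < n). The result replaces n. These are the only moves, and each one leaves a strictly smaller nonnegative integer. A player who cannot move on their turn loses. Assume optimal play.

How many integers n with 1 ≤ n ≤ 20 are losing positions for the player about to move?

5

Compute win/loss labels from the base case upward. A position with no move is L. Any other position is W if it can reach an L in one move, else L.
n=0: no move → L
n=1: no move → L
n=2: W (go to 0, an L position)
n=3: W (go to 0, an L position)
n=4: L (options 2(W), 3(W) are all W)
n=5: W (go to 0, an L position)
n=6: W (go to 4, an L position)
n=7: W (go to 0, an L position)
n=8: W (go to 4, an L position)
n=9: L (options 6(W), 8(W) are all W)
n=10: W (go to 9, an L position)
n=11: W (go to 0, an L position)
n=12: W (go to 9, an L position)
n=13: W (go to 0, an L position)
n=14: L (options 7(W), 12(W), 13(W) are all W)
n=15: W (go to 14, an L position)
n=16: W (go to 14, an L position)
n=17: W (go to 0, an L position)
n=18: W (go to 9, an L position)
n=19: W (go to 0, an L position)
n=20: L (options 10(W), 15(W), 16(W), 18(W), 19(W) are all W)
L entries with 1 ≤ n ≤ 20 (n=0 is outside the asked range and is not counted): n = 1, 4, 9, 14, 20; that makes 5.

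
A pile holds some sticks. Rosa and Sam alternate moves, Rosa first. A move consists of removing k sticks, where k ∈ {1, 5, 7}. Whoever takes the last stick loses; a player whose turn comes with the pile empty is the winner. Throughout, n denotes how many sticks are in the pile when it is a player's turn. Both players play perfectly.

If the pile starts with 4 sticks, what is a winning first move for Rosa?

Remove 1, leaving 3.

Build the W/L table. Terminal = W. A non-terminal position is W if it has a move to some L; otherwise it is L.
n=0: no move; the opponent has just taken the last stick and therefore loses → W
n=1: the only move is to 0(W), a W ⇒ L
n=2: can move to 1, which is L ⇒ W
n=3: the only move is to 2(W), a W ⇒ L
n=4: can move to 3, which is L ⇒ W
From 4, the L positions reachable in one move are: 3.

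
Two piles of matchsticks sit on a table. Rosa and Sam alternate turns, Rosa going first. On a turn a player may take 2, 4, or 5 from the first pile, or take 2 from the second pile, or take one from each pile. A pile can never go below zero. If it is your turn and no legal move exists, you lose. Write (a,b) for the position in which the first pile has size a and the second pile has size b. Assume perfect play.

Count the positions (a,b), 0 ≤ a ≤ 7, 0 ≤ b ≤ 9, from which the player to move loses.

26

Work bottom-up. With no move the player to move loses. Otherwise the position is W if at least one move leads to an L position for the opponent, and L if every move leads to a W.
Every move lowers a or b (never raises either), so fill the grid row by row in increasing a, and left to right within a row: each cell's successors are then already labelled.
      b=0  b=1  b=2  b=3  b=4  b=5  b=6  b=7  b=8  b=9
a=0:    L    L    W    W    L    L    W    W    L    L
a=1:    L    W    W    L    L    W    W    L    L    W
a=2:    W    W    L    L    W    W    L    L    W    W
a=3:    W    L    L    W    W    L    L    W    W    L
a=4:    W    W    W    W    W    W    W    W    W    W
a=5:    W    W    W    W    W    W    W    W    W    W
a=6:    W    L    W    W    W    L    W    W    W    L
a=7:    L    W    W    W    L    W    W    W    L    W
Cells with no legal move (terminal, hence L): (0,0), (0,1), (1,0).
The remaining L cells, each justified by listing all of its moves:
(0,4): only reaches (0,2)(W), which is W → L
(0,5): only reaches (0,3)(W), which is W → L
(0,8): only reaches (0,6)(W), which is W → L
(0,9): only reaches (0,7)(W), which is W → L
(1,3): only reaches (1,1)(W), (0,2)(W), all W → L
(1,4): only reaches (1,2)(W), (0,3)(W), all W → L
(1,7): only reaches (1,5)(W), (0,6)(W), all W → L
(1,8): only reaches (1,6)(W), (0,7)(W), all W → L
(2,2): only reaches (0,2)(W), (2,0)(W), (1,1)(W), all W → L
(2,3): only reaches (0,3)(W), (2,1)(W), (1,2)(W), all W → L
(2,6): only reaches (0,6)(W), (2,4)(W), (1,5)(W), all W → L
(2,7): only reaches (0,7)(W), (2,5)(W), (1,6)(W), all W → L
(3,1): only reaches (1,1)(W), (2,0)(W), all W → L
(3,2): only reaches (1,2)(W), (3,0)(W), (2,1)(W), all W → L
(3,5): only reaches (1,5)(W), (3,3)(W), (2,4)(W), all W → L
(3,6): only reaches (1,6)(W), (3,4)(W), (2,5)(W), all W → L
(3,9): only reaches (1,9)(W), (3,7)(W), (2,8)(W), all W → L
(6,1): only reaches (4,1)(W), (2,1)(W), (1,1)(W), (5,0)(W), all W → L
(6,5): only reaches (4,5)(W), (2,5)(W), (1,5)(W), (6,3)(W), (5,4)(W), all W → L
(6,9): only reaches (4,9)(W), (2,9)(W), (1,9)(W), (6,7)(W), (5,8)(W), all W → L
(7,0): only reaches (5,0)(W), (3,0)(W), (2,0)(W), all W → L
(7,4): only reaches (5,4)(W), (3,4)(W), (2,4)(W), (7,2)(W), (6,3)(W), all W → L
(7,8): only reaches (5,8)(W), (3,8)(W), (2,8)(W), (7,6)(W), (6,7)(W), all W → L
Every other cell has at least one move into one of the L cells above, so it is W.
L cells per row: a=0: 6, a=1: 5, a=2: 4, a=3: 5, a=4: 0, a=5: 0, a=6: 3, a=7: 3; total 26.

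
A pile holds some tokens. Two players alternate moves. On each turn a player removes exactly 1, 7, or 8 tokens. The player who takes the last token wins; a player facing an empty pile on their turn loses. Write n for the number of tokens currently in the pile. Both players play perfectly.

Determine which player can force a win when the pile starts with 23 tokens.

Label each position W (a win for the player to move) or L (a loss). A position with no legal move is L; any other position is W exactly when some move reaches an L, and L when every move reaches a W.
n=0: no move → L
n=1: can move to 0, which is L ⇒ W
n=2: the only move is to 1(W), a W ⇒ L
n=3: can move to 2, which is L ⇒ W
n=4: the only move is to 3(W), a W ⇒ L
n=5: can move to 4, which is L ⇒ W
n=6: the only move is to 5(W), a W ⇒ L
n=7: can move to 6, which is L ⇒ W
n=8: can move to 0, which is L ⇒ W
n=9: can move to 2, which is L ⇒ W
n=10: can move to 2, which is L ⇒ W
n=11: can move to 4, which is L ⇒ W
n=12: can move to 4, which is L ⇒ W
n=13: can move to 6, which is L ⇒ W
n=14: can move to 6, which is L ⇒ W
n=15: moves to 14(W), 8(W), 7(W); every one is W ⇒ L
n=16: can move to 15, which is L ⇒ W
n=17: moves to 16(W), 10(W), 9(W); every one is W ⇒ L
n=18: can move to 17, which is L ⇒ W
n=19: moves to 18(W), 12(W), 11(W); every one is W ⇒ L
n=20: can move to 19, which is L ⇒ W
n=21: moves to 20(W), 14(W), 13(W); every one is W ⇒ L
n=22: can move to 21, which is L ⇒ W
n=23: can move to 15, which is L ⇒ W
The starting position 23 is W: the player to move should remove 8, leaving 15, handing over an L position.

The first player wins.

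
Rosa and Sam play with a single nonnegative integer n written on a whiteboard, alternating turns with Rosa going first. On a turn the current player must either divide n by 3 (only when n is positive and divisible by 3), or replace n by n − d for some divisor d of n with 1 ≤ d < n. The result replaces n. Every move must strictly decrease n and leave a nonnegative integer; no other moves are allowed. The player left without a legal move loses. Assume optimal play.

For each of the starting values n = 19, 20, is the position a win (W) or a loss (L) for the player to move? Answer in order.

Label each position W (a win for the player to move) or L (a loss). A position with no legal move is L; any other position is W exactly when some move reaches an L, and L when every move reaches a W.
n=0: no move → L
n=1: no move → L
n=2: →1(L), so W
n=3: →1(L), so W
n=4: →2(W), 3(W) — all W, so L
n=5: →4(L), so W
n=6: →4(L), so W
n=7: →6(W) only, which is W, so L
n=8: →4(L), so W
n=9: →3(W), 6(W), 8(W) — all W, so L
n=10: →9(L), so W
n=11: →10(W) only, which is W, so L
n=12: →4(L), so W
n=13: →12(W) only, which is W, so L
n=14: →7(L), so W
n=15: →5(W), 10(W), 12(W), 14(W) — all W, so L
n=16: →15(L), so W
n=17: →16(W) only, which is W, so L
n=18: →9(L), so W
n=19: →18(W) only, which is W, so L
n=20: →15(L), so W

19: L, 20: W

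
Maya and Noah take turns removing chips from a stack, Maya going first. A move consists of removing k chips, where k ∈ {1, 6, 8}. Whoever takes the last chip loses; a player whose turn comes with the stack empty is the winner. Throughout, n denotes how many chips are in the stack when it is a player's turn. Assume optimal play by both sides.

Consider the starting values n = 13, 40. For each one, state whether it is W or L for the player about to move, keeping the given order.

13: W, 40: L

Compute win/loss labels from the base case upward. A position with no move is W. Any other position is W if it can reach an L in one move, else L.
n=0: no move; the opponent has just taken the last chip and therefore loses → W
n=1: →0(W) only, which is W, so L
n=2: →1(L), so W
n=3: →2(W) only, which is W, so L
n=4: →3(L), so W
n=5: →4(W) only, which is W, so L
n=6: →5(L), so W
n=7: →1(L), so W
n=8: →7(W), 2(W), 0(W) — all W, so L
n=9: →8(L), so W
n=10: →9(W), 4(W), 2(W) — all W, so L
n=11: →10(L), so W
n=12: →11(W), 6(W), 4(W) — all W, so L
n=13: →12(L), so W
n=14: →8(L), so W
n=15: →14(W), 9(W), 7(W) — all W, so L
n=16: →15(L), so W
n=17: →16(W), 11(W), 9(W) — all W, so L
n=18: →17(L), so W
n=19: →18(W), 13(W), 11(W) — all W, so L
n=20: →19(L), so W
n=21: →15(L), so W
n=22: →21(W), 16(W), 14(W) — all W, so L
n=23: →22(L), so W
n=24: →23(W), 18(W), 16(W) — all W, so L
n=25: →24(L), so W
n=26: →25(W), 20(W), 18(W) — all W, so L
n=27: →26(L), so W
n=28: →22(L), so W
n=29: →28(W), 23(W), 21(W) — all W, so L
n=30: →29(L), so W
n=31: →30(W), 25(W), 23(W) — all W, so L
n=32: →31(L), so W
n=33: →32(W), 27(W), 25(W) — all W, so L
n=34: →33(L), so W
n=35: →29(L), so W
n=36: →35(W), 30(W), 28(W) — all W, so L
n=37: →36(L), so W
n=38: →37(W), 32(W), 30(W) — all W, so L
n=39: →38(L), so W
n=40: →39(W), 34(W), 32(W) — all W, so L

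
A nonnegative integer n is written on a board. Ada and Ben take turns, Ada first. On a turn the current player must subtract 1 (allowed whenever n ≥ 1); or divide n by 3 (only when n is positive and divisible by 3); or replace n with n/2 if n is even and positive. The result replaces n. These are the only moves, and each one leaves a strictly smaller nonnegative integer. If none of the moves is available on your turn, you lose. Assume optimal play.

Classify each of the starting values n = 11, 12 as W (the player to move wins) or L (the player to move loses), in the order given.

11: L, 12: W

Use the standard recursion: the mover loses at a terminal position; elsewhere, the mover wins exactly when some move hands the opponent an L position.
n=0: no move → L
n=1: reaches L-position 0 → W
n=2: only reaches 1(W), which is W → L
n=3: reaches L-position 2 → W
n=4: reaches L-position 2 → W
n=5: only reaches 4(W), which is W → L
n=6: reaches L-position 2 → W
n=7: only reaches 6(W), which is W → L
n=8: reaches L-position 7 → W
n=9: only reaches 3(W), 8(W), all W → L
n=10: reaches L-position 5 → W
n=11: only reaches 10(W), which is W → L
n=12: reaches L-position 11 → W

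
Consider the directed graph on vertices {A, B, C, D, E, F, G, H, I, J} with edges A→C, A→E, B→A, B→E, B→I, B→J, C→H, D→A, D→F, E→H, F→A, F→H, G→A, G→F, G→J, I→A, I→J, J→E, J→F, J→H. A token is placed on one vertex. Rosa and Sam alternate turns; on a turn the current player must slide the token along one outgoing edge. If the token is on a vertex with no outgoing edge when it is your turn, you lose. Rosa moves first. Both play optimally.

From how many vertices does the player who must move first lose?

Classify positions by backward induction: terminal positions (no move available) are L. From any other position, the mover wins iff some move reaches an L.
Every edge goes from a vertex to one that appears earlier in the order H, E, C, A, F, J, I, B, G, D, so processing vertices in that order labels each vertex after all of its successors.
H: no outgoing edge → L
E: can move to H, which is L ⇒ W
C: can move to H, which is L ⇒ W
A: moves to C(W), E(W); every one is W ⇒ L
F: can move to A, which is L ⇒ W
J: can move to H, which is L ⇒ W
I: can move to A, which is L ⇒ W
B: can move to A, which is L ⇒ W
G: can move to A, which is L ⇒ W
D: can move to A, which is L ⇒ W
The L vertices are A, H; that is 2 in all.

2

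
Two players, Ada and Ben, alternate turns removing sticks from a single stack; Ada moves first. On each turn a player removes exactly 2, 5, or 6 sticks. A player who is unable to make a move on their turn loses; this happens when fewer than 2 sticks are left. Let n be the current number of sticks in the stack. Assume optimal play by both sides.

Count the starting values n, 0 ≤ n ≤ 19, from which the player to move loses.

8

Build the W/L table. Terminal = L. A non-terminal position is W if it has a move to some L; otherwise it is L.
n=0: no move → L
n=1: no move → L
n=2: W (go to 0, an L position)
n=3: W (go to 1, an L position)
n=4: L (sole option 2(W) is W)
n=5: W (go to 0, an L position)
n=6: W (go to 4, an L position)
n=7: W (go to 1, an L position)
n=8: L (options 6(W), 3(W), 2(W) are all W)
n=9: W (go to 4, an L position)
n=10: W (go to 8, an L position)
n=11: L (options 9(W), 6(W), 5(W) are all W)
n=12: L (options 10(W), 7(W), 6(W) are all W)
n=13: W (go to 11, an L position)
n=14: W (go to 12, an L position)
n=15: L (options 13(W), 10(W), 9(W) are all W)
n=16: W (go to 11, an L position)
n=17: W (go to 15, an L position)
n=18: W (go to 12, an L position)
n=19: L (options 17(W), 14(W), 13(W) are all W)
L entries with 0 ≤ n ≤ 19: n = 0, 1, 4, 8, 11, 12, 15, 19; that makes 8.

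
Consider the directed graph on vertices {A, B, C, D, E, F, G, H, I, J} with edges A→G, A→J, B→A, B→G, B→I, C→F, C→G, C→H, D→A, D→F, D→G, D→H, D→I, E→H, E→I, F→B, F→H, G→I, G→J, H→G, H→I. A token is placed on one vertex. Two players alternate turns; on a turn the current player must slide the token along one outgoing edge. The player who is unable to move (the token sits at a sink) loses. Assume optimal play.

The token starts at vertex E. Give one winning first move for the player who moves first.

Move to I.

Positions with no move are L. A position that does have a move is losing for the player to move precisely when every available move leads to a winning position for the opponent. Fill in the labels:
Every edge goes from a vertex to one that appears earlier in the order I, J, G, H, A, B, F, C, E, D, so processing vertices in that order labels each vertex after all of its successors.
I: no outgoing edge → L
J: no outgoing edge → L
G: can move to J, which is L ⇒ W
H: can move to I, which is L ⇒ W
A: can move to J, which is L ⇒ W
B: can move to I, which is L ⇒ W
F: moves to B(W), H(W); every one is W ⇒ L
C: can move to F, which is L ⇒ W
E: can move to I, which is L ⇒ W
D: can move to F, which is L ⇒ W
From E, the L positions reachable in one move are: I.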